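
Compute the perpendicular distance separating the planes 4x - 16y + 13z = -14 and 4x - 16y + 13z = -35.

With common normal n = (4, -16, 13) (|n| = 21), the distance is |(-14) − (-35)|/|n| = 21/21 = 1.

1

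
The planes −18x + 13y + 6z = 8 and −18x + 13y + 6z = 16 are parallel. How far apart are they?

8/23

With common normal n = (−18, 13, 6) (|n| = 23), the distance is |8 − 16|/|n| = 8/23.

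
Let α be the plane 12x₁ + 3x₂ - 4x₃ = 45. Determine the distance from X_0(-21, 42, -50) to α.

Normal vector n = (12, 3, -4), and n·(-21, 42, -50) - 45 = 29.
|n| = √(144 + 9 + 16) = 13, so the distance is |29|/13 = 29/13.

29/13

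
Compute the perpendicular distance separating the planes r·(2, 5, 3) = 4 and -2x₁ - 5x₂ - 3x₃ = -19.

Divide the second equation by -1 to match normals: 2x₁ + 5x₂ + 3x₃ = 19.
With common normal n = (2, 5, 3) (|n| = √38), the distance is |4 − 19|/|n| = 15/√38 = 15√38/38.

15/√38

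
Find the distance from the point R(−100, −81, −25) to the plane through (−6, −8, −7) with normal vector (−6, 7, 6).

The plane has equation n·(r − (−6, −8, −7)) = 0, i.e. n·r = -62.
n = (−6, 7, 6); n·P − (-62) = -55; |n| = 11; distance = 55/11 = 5.

5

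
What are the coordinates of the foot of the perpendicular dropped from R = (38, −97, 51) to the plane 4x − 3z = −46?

(154/5, -97, 282/5)

n = (4, 0, −3), |n|² = 25, and n·R − (-46) = 45.
t = 45/25 = 9/5, so the foot is R − t·n = (38, −97, 51) − (9/5)·(4, 0, −3) = (154/5, −97, 282/5).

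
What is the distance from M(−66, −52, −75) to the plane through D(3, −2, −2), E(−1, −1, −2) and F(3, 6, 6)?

23√33/33

DE = (−4, 1, 0) and DF = (0, 8, 8), so a normal is n = DE × DF = (8, 32, −32).
n = (8, 32, −32); n·P − 24 = 184; |n| = 8√33; distance = 184/(8√33) = 23√33/33.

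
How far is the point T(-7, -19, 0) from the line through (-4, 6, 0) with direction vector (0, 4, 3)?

Direction vector d = (0, 4, 3).
AP = (-3, -25, 0); AP·d = -100, |AP|² = 634, |d|² = 25.
distance² = |AP|² − (AP·d)²/|d|² = 634 − 10000/25 = 234, so the distance is 3√26.

3√26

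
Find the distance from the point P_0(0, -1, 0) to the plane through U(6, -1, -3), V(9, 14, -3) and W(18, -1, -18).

UV = (3, 15, 0) and UW = (12, 0, -15), so a normal is n = UV × UW = (-225, 45, -180).
n = (-225, 45, -180); n·P − (-855) = 810; |n| = 45√42; distance = 810/(45√42) = 3√42/7.

18/√42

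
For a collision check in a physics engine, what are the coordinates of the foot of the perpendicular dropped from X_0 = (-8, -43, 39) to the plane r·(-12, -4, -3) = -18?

(4, -39, 42)

The perpendicular from X_0 has direction n = (-12, -4, -3): r = (-8, -43, 39) + μ(-12, -4, -3).
Substitute into the plane: n·(X_0 + μn) = -18 gives 151 + 169μ = -18, so μ = -1.
Foot = (-8, -43, 39) + (-1)·(-12, -4, -3) = (4, -39, 42).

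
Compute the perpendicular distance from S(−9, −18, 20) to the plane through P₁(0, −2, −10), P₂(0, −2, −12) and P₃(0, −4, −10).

9

P₁P₂ = (0, 0, −2) and P₁P₃ = (0, −2, 0), so a normal is n = P₁P₂ × P₁P₃ = (−4, 0, 0).
d = |(-4)·(-9) − 0| / √(16 + 0 + 0) = |36| / 4 = 9.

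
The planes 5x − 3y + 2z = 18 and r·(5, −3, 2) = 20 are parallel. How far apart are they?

Both planes have normal n = (5, −3, 2), |n| = √38. Any point on the first plane is at distance |20 − 18|/|n| = 2/√38 from the second.

√38/19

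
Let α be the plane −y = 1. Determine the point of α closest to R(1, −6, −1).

(1, -1, -1)

n = (0, −1, 0), |n|² = 1, and n·R − 1 = 5.
t = 5/1 = 5, so the foot is R − t·n = (1, −6, −1) − 5·(0, −1, 0) = (1, −1, −1).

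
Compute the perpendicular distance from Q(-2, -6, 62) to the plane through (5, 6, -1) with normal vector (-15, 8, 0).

The plane has equation n·(r − (5, 6, -1)) = 0, i.e. n·r = -27.
n = (-15, 8, 0); n·P − (-27) = 9; |n| = 17; distance = 9/17.

9/17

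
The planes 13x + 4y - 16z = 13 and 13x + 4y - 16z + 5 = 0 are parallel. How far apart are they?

With common normal n = (13, 4, -16) (|n| = 21), the distance is |13 − (-5)|/|n| = 18/21 = 6/7.

6/7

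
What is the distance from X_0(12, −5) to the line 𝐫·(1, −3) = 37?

The normal to the line is n = (1, −3) with |n| = √10.
|n·X_0 − 37| = |27 − 37| = 10, so the distance is 10/√10 = √10.

√10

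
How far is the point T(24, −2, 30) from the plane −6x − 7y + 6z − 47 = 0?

n = (−6, −7, 6); n·P − 47 = 3; |n| = 11; distance = 3/11.

3/11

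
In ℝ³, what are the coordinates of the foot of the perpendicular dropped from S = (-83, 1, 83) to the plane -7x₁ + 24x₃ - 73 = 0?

n = (-7, 0, 24), |n|² = 625, and n·S − 73 = 2500.
t = 2500/625 = 4, so the foot is S − t·n = (-83, 1, 83) − 4·(-7, 0, 24) = (-55, 1, -13).

(-55, 1, -13)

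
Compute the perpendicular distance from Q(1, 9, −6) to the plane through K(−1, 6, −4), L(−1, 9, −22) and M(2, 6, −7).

KL = (0, 3, −18) and KM = (3, 0, −3), so a normal is n = KL × KM = (−9, −54, −9).
d = |(-9)·1 + (-54)·9 + (-9)·(-6) − (-279)| / √(81 + 2916 + 81) = |-162| / (9√38) = 18/√38.

9√38/19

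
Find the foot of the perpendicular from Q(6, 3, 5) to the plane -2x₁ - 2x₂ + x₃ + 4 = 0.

(4, 1, 6)

The perpendicular from Q has direction n = (-2, -2, 1): r = (6, 3, 5) + λ(-2, -2, 1).
Substitute into the plane: n·(Q + λn) = -4 gives -13 + 9λ = -4, so λ = 1.
Foot = (6, 3, 5) + 1·(-2, -2, 1) = (4, 1, 6).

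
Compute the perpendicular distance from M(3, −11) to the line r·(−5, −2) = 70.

63/√29

d = |(-5)·3 + (-2)·(-11) − 70| / √(25 + 4) = |-63|/√29 = 63/√29.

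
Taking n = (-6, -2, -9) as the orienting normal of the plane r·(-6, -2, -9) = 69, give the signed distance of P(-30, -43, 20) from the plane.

17/11

n·P − 69 = 17.
|n| = 11, so the signed distance is 17/11.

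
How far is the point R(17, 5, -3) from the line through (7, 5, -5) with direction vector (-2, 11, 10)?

Direction vector d = (-2, 11, 10).
AP = (10, 0, 2), and AP × d = (-22, -104, 110).
|AP × d|² = 23400 and |d|² = 225, so the distance is √(23400/225) = √104 = 2√26.

2√26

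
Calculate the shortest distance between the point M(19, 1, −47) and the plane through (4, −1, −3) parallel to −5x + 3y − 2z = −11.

Parallel planes share the normal n = (−5, 3, −2); since (4, −1, −3) lies on the plane, its equation is −5x + 3y − 2z = -17.
Then n·(19, 1, −47) − (−17) = 19.
|n| = √(25 + 9 + 4) = √38, so the distance is |19|/√38 = √38/2.

19/√38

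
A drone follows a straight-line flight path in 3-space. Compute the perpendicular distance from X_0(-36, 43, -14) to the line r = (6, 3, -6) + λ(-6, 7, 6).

2√373

Direction vector d = (-6, 7, 6).
AP = (-42, 40, -8), and AP × d = (296, 300, -54).
|AP × d|² = 180532 and |d|² = 121, so the distance is √(180532/121) = √1492 = 2√373.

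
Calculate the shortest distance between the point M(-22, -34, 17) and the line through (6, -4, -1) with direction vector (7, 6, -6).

Direction vector d = (7, 6, -6).
AP = (-28, -30, 18); AP·d = -484, |AP|² = 2008, |d|² = 121.
distance² = |AP|² − (AP·d)²/|d|² = 2008 − 234256/121 = 72, so the distance is 6√2.

6√2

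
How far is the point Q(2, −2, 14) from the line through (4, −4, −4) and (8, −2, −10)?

A direction vector is d = (4, 2, −6).
AP = (−2, 2, 18); AP·d = -112, |AP|² = 332, |d|² = 56.
distance² = |AP|² − (AP·d)²/|d|² = 332 − 12544/56 = 108, so the distance is 6√3.

6√3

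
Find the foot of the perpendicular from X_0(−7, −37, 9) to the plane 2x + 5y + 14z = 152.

n = (2, 5, 14), |n|² = 225, and n·X_0 − 152 = -225.
t = -225/225 = -1, so the foot is X_0 − t·n = (−7, −37, 9) − (-1)·(2, 5, 14) = (−5, −32, 23).

(-5, -32, 23)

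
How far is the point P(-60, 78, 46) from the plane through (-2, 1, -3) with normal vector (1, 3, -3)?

26/√19

The plane has equation n·(r − (-2, 1, -3)) = 0, i.e. n·r = 10.
Then n·(-60, 78, 46) - 10 = 26.
|n| = √(1 + 9 + 9) = √19, so the distance is |26|/√19 = 26√19/19.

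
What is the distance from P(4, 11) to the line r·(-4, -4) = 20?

d = |(-4)·4 + (-4)·11 − 20| / √(16 + 16) = |-80|/(4√2) = 10√2.

10√2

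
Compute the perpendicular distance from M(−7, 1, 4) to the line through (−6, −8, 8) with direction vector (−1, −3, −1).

3√6

Direction vector d = (−1, −3, −1).
AP = (−1, 9, −4), and AP × d = (−21, 3, 12).
|AP × d|² = 594 and |d|² = 11, so the distance is √(594/11) = √54 = 3√6.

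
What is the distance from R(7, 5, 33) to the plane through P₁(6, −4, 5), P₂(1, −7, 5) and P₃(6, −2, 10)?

14/√38

P₁P₂ = (−5, −3, 0) and P₁P₃ = (0, 2, 5), so a normal is n = P₁P₂ × P₁P₃ = (−15, 25, −10).
Then n·(7, 5, 33) − (−240) = −70.
|n| = √(225 + 625 + 100) = 5√38, so the distance is |-70|/(5√38) = 7√38/19.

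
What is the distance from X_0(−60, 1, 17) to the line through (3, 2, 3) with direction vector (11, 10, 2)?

Direction vector d = (11, 10, 2).
AP = (−63, −1, 14), and AP × d = (−142, 280, −619).
|AP × d|² = 481725 and |d|² = 225, so the distance is √(481725/225) = √2141.

√2141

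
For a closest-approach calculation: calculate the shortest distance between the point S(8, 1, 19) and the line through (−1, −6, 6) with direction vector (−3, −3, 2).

√277

Direction vector d = (−3, −3, 2).
AP = (9, 7, 13); AP·d = -22, |AP|² = 299, |d|² = 22.
distance² = |AP|² − (AP·d)²/|d|² = 299 − 484/22 = 277, so the distance is √277.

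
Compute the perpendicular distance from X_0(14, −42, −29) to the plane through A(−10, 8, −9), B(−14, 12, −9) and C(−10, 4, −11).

AB = (−4, 4, 0) and AC = (0, −4, −2), so a normal is n = AB × AC = (−8, −8, 16).
Then n·(14, −42, −29) − (−128) = −112.
|n| = √(64 + 64 + 256) = 8√6, so the distance is |-112|/(8√6) = 7√6/3.

7√6/3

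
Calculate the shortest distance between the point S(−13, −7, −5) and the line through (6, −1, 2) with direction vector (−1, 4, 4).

√413

Direction vector d = (−1, 4, 4).
AP = (−19, −6, −7), and AP × d = (4, 83, −82).
|AP × d|² = 13629 and |d|² = 33, so the distance is √(13629/33) = √413.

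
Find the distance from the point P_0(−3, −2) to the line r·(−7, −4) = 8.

The normal to the line is n = (−7, −4) with |n| = √65.
|n·P_0 − 8| = |29 − 8| = 21, so the distance is 21/√65 = 21√65/65.

21√65/65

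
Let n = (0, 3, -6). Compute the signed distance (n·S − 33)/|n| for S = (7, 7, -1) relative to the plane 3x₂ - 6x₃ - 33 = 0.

n·S − 33 = -6.
|n| = 3√5, so the signed distance is -2√5/5.

-2√5/5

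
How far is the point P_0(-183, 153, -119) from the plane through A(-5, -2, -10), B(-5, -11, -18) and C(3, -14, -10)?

AB = (0, -9, -8) and AC = (8, -12, 0), so a normal is n = AB × AC = (-96, -64, 72).
n = (-96, -64, 72); n·P − (-112) = -680; |n| = 136; distance = 680/136 = 5.

5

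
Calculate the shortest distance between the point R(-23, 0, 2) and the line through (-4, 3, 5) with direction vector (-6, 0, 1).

√46

Direction vector d = (-6, 0, 1).
AP = (-19, -3, -3), and AP × d = (-3, 37, -18).
|AP × d|² = 1702 and |d|² = 37, so the distance is √(1702/37) = √46.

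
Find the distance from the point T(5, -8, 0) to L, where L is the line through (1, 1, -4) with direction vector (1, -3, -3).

Direction vector d = (1, -3, -3).
AP = (4, -9, 4); AP·d = 19, |AP|² = 113, |d|² = 19.
distance² = |AP|² − (AP·d)²/|d|² = 113 − 361/19 = 94, so the distance is √94.

√94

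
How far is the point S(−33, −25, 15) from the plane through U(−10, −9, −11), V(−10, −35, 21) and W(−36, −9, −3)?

10/21

UV = (0, −26, 32) and UW = (−26, 0, 8), so a normal is n = UV × UW = (−208, −832, −676).
Then n·(−33, −25, 15) − 17004 = 520.
|n| = √(43264 + 692224 + 456976) = 1092, so the distance is |520|/1092 = 10/21.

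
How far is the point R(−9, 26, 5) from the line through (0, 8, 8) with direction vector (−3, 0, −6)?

Direction vector d = (−3, 0, −6).
AP = (−9, 18, −3), and AP × d = (−108, −45, 54).
|AP × d|² = 16605 and |d|² = 45, so the distance is √(16605/45) = √369 = 3√41.

3√41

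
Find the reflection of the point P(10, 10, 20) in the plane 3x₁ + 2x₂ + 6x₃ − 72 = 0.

(-2, 2, -4)

n = (3, 2, 6), |n|² = 49, n·P − 72 = 98, so t = 98/49 = 2.
Foot F = P − 2·n = (4, 6, 8); the reflection is 2F − P = (−2, 2, −4).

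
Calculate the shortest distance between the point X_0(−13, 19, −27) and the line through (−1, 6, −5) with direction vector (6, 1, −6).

2√181

Direction vector d = (6, 1, −6).
AP = (−12, 13, −22); AP·d = 73, |AP|² = 797, |d|² = 73.
distance² = |AP|² − (AP·d)²/|d|² = 797 − 5329/73 = 724, so the distance is 2√181.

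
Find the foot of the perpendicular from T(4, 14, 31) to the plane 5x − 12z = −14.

n = (5, 0, −12), |n|² = 169, and n·T − (-14) = -338.
t = -338/169 = -2, so the foot is T − t·n = (4, 14, 31) − (-2)·(5, 0, −12) = (14, 14, 7).

(14, 14, 7)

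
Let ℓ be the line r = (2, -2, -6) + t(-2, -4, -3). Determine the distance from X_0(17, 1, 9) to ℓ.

3√22

Direction vector d = (-2, -4, -3).
AP = (15, 3, 15), and AP × d = (51, 15, -54).
|AP × d|² = 5742 and |d|² = 29, so the distance is √(5742/29) = √198 = 3√22.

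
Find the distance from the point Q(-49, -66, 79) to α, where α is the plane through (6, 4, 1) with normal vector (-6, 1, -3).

The plane has equation n·(r − (6, 4, 1)) = 0, i.e. n·r = -35.
Then n·(-49, -66, 79) - (-35) = 26.
|n| = √(36 + 1 + 9) = √46, so the distance is |26|/√46 = 13√46/23.

13√46/23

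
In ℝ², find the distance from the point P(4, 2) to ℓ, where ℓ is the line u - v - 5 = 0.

3√2/2

The normal to the line is n = (1, -1) with |n| = √2.
|n·P − 5| = |2 − 5| = 3, so the distance is 3/√2.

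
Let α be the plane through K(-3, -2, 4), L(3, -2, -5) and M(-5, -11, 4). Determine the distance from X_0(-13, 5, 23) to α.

10/11

KL = (6, 0, -9) and KM = (-2, -9, 0), so a normal is n = KL × KM = (-81, 18, -54).
Then n·(-13, 5, 23) - (-9) = -90.
|n| = √(6561 + 324 + 2916) = 99, so the distance is |-90|/99 = 10/11.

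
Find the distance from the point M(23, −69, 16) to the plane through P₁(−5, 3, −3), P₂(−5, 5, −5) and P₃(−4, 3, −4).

25√3/3

P₁P₂ = (0, 2, −2) and P₁P₃ = (1, 0, −1), so a normal is n = P₁P₂ × P₁P₃ = (−2, −2, −2).
n = (−2, −2, −2); n·P − 10 = 50; |n| = 2√3; distance = 50/(2√3) = 25√3/3.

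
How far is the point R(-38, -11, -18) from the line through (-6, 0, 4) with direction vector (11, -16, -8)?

Direction vector d = (11, -16, -8).
AP = (-32, -11, -22); AP·d = 0, |AP|² = 1629, |d|² = 441.
distance² = |AP|² − (AP·d)²/|d|² = 1629 − 0/441 = 1629, so the distance is 3√181.

3√181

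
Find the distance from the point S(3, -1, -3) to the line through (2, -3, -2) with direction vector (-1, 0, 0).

Direction vector d = (-1, 0, 0).
AP = (1, 2, -1); AP·d = -1, |AP|² = 6, |d|² = 1.
distance² = |AP|² − (AP·d)²/|d|² = 6 − 1/1 = 5, so the distance is √5.

√5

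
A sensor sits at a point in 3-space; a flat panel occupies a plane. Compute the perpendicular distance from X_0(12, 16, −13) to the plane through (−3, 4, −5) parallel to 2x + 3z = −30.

Parallel planes share the normal n = (2, 0, 3); since (−3, 4, −5) lies on the plane, its equation is 2x + 3z = -21.
Then n·(12, 16, −13) − (−21) = 6.
|n| = √(4 + 0 + 9) = √13, so the distance is |6|/√13 = 6√13/13.

6√13/13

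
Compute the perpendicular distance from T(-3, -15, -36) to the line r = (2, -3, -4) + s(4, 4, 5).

Direction vector d = (4, 4, 5).
AP = (-5, -12, -32), and AP × d = (68, -103, 28).
|AP × d|² = 16017 and |d|² = 57, so the distance is √(16017/57) = √281.

√281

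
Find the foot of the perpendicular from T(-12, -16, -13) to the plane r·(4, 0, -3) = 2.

The perpendicular from T has direction n = (4, 0, -3): r = (-12, -16, -13) + t(4, 0, -3).
Substitute into the plane: n·(T + tn) = 2 gives -9 + 25t = 2, so t = 11/25.
Foot = (-12, -16, -13) + (11/25)·(4, 0, -3) = (-256/25, -16, -358/25).

(-256/25, -16, -358/25)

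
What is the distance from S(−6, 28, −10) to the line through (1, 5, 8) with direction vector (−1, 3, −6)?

Direction vector d = (−1, 3, −6).
AP = (−7, 23, −18), and AP × d = (−84, −24, 2).
|AP × d|² = 7636 and |d|² = 46, so the distance is √(7636/46) = √166.

√166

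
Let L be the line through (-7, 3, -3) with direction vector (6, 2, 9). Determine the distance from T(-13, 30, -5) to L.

√769

Direction vector d = (6, 2, 9).
AP = (-6, 27, -2), and AP × d = (247, 42, -174).
|AP × d|² = 93049 and |d|² = 121, so the distance is √(93049/121) = √769.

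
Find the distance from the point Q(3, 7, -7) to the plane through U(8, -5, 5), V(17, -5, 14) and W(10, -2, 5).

UV = (9, 0, 9) and UW = (2, 3, 0), so a normal is n = UV × UW = (-27, 18, 27).
d = |(-27)·3 + 18·7 + 27·(-7) − (-171)| / √(729 + 324 + 729) = |27| / (9√22) = 3/√22.

3/√22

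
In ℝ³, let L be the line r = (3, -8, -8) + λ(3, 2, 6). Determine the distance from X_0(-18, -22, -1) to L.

7√13

Direction vector d = (3, 2, 6).
AP = (-21, -14, 7); AP·d = -49, |AP|² = 686, |d|² = 49.
distance² = |AP|² − (AP·d)²/|d|² = 686 − 2401/49 = 637, so the distance is 7√13.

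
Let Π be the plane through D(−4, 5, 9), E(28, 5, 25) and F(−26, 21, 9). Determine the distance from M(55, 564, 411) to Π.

DE = (32, 0, 16) and DF = (−22, 16, 0), so a normal is n = DE × DF = (−256, −352, 512).
d = |(-256)·55 + (-352)·564 + 512·411 − 3872| / √(65536 + 123904 + 262144) = |-6048| / 672 = 9.

9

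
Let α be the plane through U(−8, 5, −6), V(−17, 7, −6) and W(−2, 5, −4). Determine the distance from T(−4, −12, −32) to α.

UV = (−9, 2, 0) and UW = (6, 0, 2), so a normal is n = UV × UW = (4, 18, −12).
Then n·(−4, −12, −32) − 130 = 22.
|n| = √(16 + 324 + 144) = 22, so the distance is |22|/22 = 1.

1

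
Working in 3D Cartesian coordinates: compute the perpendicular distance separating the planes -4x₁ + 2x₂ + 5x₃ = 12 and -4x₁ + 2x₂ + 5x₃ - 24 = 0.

Both planes have normal n = (-4, 2, 5), |n| = 3√5. Any point on the first plane is at distance |24 − 12|/|n| = 12/(3√5) = 4/√5 from the second.

4/√5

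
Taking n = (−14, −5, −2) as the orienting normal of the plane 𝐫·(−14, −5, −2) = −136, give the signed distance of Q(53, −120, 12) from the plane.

-2

n·Q − (-136) = -30.
|n| = 15, so the signed distance is -30/15 = -2.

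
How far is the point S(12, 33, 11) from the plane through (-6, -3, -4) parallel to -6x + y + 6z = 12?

Parallel planes share the normal n = (-6, 1, 6); since (-6, -3, -4) lies on the plane, its equation is -6x + y + 6z = 9.
d = |(-6)·12 + 1·33 + 6·11 − 9| / √(36 + 1 + 36) = |18| / √73 = 18/√73.

18√73/73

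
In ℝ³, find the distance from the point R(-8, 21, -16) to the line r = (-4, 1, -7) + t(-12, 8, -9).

4√13

Direction vector d = (-12, 8, -9).
AP = (-4, 20, -9); AP·d = 289, |AP|² = 497, |d|² = 289.
distance² = |AP|² − (AP·d)²/|d|² = 497 − 83521/289 = 208, so the distance is 4√13.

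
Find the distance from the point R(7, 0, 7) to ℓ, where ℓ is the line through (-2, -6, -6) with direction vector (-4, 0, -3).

√61

Direction vector d = (-4, 0, -3).
AP = (9, 6, 13), and AP × d = (-18, -25, 24).
|AP × d|² = 1525 and |d|² = 25, so the distance is √(1525/25) = √61.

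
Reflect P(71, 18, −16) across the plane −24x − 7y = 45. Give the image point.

n = (−24, −7, 0), |n|² = 625, n·P − 45 = -1875, so t = -1875/625 = -3.
Foot F = P − (-3)·n = (−1, −3, −16); the reflection is 2F − P = (−73, −24, −16).

(-73, -24, -16)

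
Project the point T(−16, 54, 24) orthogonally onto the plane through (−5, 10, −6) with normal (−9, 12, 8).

(11, 18, 0)

The perpendicular from T has direction n = (−9, 12, 8): r = (−16, 54, 24) + λ(−9, 12, 8).
Substitute into the plane: n·(T + λn) = 117 gives 984 + 289λ = 117, so λ = -3.
Foot = (−16, 54, 24) + (-3)·(−9, 12, 8) = (11, 18, 0).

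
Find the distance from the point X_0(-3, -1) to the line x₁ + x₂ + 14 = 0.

d = |1·(-3) + 1·(-1) − (-14)| / √(1 + 1) = |10|/√2 = 5√2.

5√2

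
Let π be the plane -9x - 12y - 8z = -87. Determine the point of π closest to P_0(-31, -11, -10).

(-13, 13, 6)

The perpendicular from P_0 has direction n = (-9, -12, -8): r = (-31, -11, -10) + μ(-9, -12, -8).
Substitute into the plane: n·(P_0 + μn) = -87 gives 491 + 289μ = -87, so μ = -2.
Foot = (-31, -11, -10) + (-2)·(-9, -12, -8) = (-13, 13, 6).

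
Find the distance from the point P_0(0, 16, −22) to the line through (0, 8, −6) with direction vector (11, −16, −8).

8√5

Direction vector d = (11, −16, −8).
AP = (0, 8, −16), and AP × d = (−320, −176, −88).
|AP × d|² = 141120 and |d|² = 441, so the distance is √(141120/441) = √320 = 8√5.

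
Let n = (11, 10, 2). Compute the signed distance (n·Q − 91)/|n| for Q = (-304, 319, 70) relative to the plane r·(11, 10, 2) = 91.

n·Q − 91 = -105.
|n| = 15, so the signed distance is -105/15 = -7.

-7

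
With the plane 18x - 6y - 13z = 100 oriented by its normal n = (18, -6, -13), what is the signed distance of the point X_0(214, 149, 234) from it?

-8

n·X_0 − 100 = -184.
|n| = 23, so the signed distance is -184/23 = -8.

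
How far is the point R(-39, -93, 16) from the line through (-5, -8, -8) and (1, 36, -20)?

A direction vector is d = (6, 44, -12).
AP = (-34, -85, 24), and AP × d = (-36, -264, -986).
|AP × d|² = 1043188 and |d|² = 2116, so the distance is √(1043188/2116) = √493.

√493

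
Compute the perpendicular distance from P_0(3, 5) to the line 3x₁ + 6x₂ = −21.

The normal to the line is n = (3, 6) with |n| = 3√5.
|n·P_0 − (-21)| = |39 − (-21)| = 60, so the distance is 60/(3√5) = 4√5.

4√5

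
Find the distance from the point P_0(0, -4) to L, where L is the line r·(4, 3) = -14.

2/5

The normal to the line is n = (4, 3) with |n| = 5.
|n·P_0 − (-14)| = |-12 − (-14)| = 2, so the distance is 2/5.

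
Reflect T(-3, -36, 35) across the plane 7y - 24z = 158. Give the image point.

With n = (0, 7, -24), the signed offset is (n·T − 158)/|n|² = -1250/625 = -2.
T' = T − 2t·n = (-3, -36, 35) − (-4)·(0, 7, -24) = (-3, -8, -61).

(-3, -8, -61)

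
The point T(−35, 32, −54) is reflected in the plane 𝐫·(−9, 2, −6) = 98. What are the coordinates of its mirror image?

(55, 12, 6)

With n = (−9, 2, −6), the signed offset is (n·T − 98)/|n|² = 605/121 = 5.
T' = T − 2t·n = (−35, 32, −54) − 10·(−9, 2, −6) = (55, 12, 6).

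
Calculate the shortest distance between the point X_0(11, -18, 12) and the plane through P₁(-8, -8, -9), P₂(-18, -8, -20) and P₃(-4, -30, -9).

7/5

P₁P₂ = (-10, 0, -11) and P₁P₃ = (4, -22, 0), so a normal is n = P₁P₂ × P₁P₃ = (-242, -44, 220).
Then n·(11, -18, 12) - 308 = 462.
|n| = √(58564 + 1936 + 48400) = 330, so the distance is |462|/330 = 7/5.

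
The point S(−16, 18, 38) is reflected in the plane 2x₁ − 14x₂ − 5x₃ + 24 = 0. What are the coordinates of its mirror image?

(-8, -38, 18)

With n = (2, −14, −5), the signed offset is (n·S − (-24))/|n|² = -450/225 = -2.
S' = S − 2t·n = (−16, 18, 38) − (-4)·(2, −14, −5) = (−8, −38, 18).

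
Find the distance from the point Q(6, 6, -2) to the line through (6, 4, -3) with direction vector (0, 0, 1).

2

Direction vector d = (0, 0, 1).
AP = (0, 2, 1); AP·d = 1, |AP|² = 5, |d|² = 1.
distance² = |AP|² − (AP·d)²/|d|² = 5 − 1/1 = 4, so the distance is 2.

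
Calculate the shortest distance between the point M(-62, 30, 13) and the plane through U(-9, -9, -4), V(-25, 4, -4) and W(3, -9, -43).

1/7

UV = (-16, 13, 0) and UW = (12, 0, -39), so a normal is n = UV × UW = (-507, -624, -156).
Then n·(-62, 30, 13) - 10803 = -117.
|n| = √(257049 + 389376 + 24336) = 819, so the distance is |-117|/819 = 1/7.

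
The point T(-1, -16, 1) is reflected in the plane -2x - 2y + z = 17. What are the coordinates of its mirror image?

n = (-2, -2, 1), |n|² = 9, n·T − 17 = 18, so t = 18/9 = 2.
Foot F = T − 2·n = (3, -12, -1); the reflection is 2F − T = (7, -8, -3).

(7, -8, -3)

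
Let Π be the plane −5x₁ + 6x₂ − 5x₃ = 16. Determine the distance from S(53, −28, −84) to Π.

29√86/86

Normal vector n = (−5, 6, −5), and n·(53, −28, −84) − 16 = −29.
|n| = √(25 + 36 + 25) = √86, so the distance is |-29|/√86 = 29/√86.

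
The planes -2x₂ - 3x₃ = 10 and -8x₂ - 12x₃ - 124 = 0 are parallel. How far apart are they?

Divide the second equation by 4 to match normals: -2x₂ - 3x₃ = 31.
Both planes have normal n = (0, -2, -3), |n| = √13. Any point on the first plane is at distance |31 − 10|/|n| = 21/√13 from the second.

21√13/13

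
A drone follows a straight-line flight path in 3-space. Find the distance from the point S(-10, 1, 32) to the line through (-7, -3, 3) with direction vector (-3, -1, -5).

3√34

Direction vector d = (-3, -1, -5).
AP = (-3, 4, 29), and AP × d = (9, -102, 15).
|AP × d|² = 10710 and |d|² = 35, so the distance is √(10710/35) = √306 = 3√34.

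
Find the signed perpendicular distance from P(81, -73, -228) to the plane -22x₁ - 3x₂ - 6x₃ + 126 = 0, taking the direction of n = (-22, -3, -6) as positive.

n·P − (-126) = -69.
|n| = 23, so the signed distance is -69/23 = -3.

-3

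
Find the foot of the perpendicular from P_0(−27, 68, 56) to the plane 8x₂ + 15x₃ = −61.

(-27, 28, -19)

The perpendicular from P_0 has direction n = (0, 8, 15): r = (−27, 68, 56) + μ(0, 8, 15).
Substitute into the plane: n·(P_0 + μn) = -61 gives 1384 + 289μ = -61, so μ = -5.
Foot = (−27, 68, 56) + (-5)·(0, 8, 15) = (−27, 28, −19).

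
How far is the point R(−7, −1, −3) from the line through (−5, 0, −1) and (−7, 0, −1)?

√5

A direction vector is d = (−2, 0, 0).
AP = (−2, −1, −2); AP·d = 4, |AP|² = 9, |d|² = 4.
distance² = |AP|² − (AP·d)²/|d|² = 9 − 16/4 = 5, so the distance is √5.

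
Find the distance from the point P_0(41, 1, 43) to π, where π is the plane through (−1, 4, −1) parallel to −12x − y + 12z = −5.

Parallel planes share the normal n = (−12, −1, 12); since (−1, 4, −1) lies on the plane, its equation is −12x − y + 12z = -4.
Then n·(41, 1, 43) − (−4) = 27.
|n| = √(144 + 1 + 144) = 17, so the distance is |27|/17 = 27/17.

27/17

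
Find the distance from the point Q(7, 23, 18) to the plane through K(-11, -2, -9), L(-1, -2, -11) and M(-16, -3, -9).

28/√51

KL = (10, 0, -2) and KM = (-5, -1, 0), so a normal is n = KL × KM = (-2, 10, -10).
Then n·(7, 23, 18) - 92 = -56.
|n| = √(4 + 100 + 100) = 2√51, so the distance is |-56|/(2√51) = 28√51/51.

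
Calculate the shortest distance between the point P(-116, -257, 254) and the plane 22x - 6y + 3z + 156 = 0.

d = |22·(-116) + (-6)·(-257) + 3·254 − (-156)| / √(484 + 36 + 9) = |-92| / 23 = 4.

4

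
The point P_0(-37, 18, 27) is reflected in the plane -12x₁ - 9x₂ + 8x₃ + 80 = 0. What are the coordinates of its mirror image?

n = (-12, -9, 8), |n|² = 289, n·P_0 − (-80) = 578, so t = 578/289 = 2.
Foot F = P_0 − 2·n = (-13, 36, 11); the reflection is 2F − P_0 = (11, 54, -5).

(11, 54, -5)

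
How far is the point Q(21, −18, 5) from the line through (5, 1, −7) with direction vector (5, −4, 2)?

√41

Direction vector d = (5, −4, 2).
AP = (16, −19, 12); AP·d = 180, |AP|² = 761, |d|² = 45.
distance² = |AP|² − (AP·d)²/|d|² = 761 − 32400/45 = 41, so the distance is √41.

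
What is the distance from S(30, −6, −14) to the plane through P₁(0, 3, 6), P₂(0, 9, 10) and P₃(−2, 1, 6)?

18√17/17

P₁P₂ = (0, 6, 4) and P₁P₃ = (−2, −2, 0), so a normal is n = P₁P₂ × P₁P₃ = (8, −8, 12).
Then n·(30, −6, −14) − 48 = 72.
|n| = √(64 + 64 + 144) = 4√17, so the distance is |72|/(4√17) = 18/√17.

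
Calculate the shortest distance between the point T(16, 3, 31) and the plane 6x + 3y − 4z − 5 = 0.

24√61/61

d = |6·16 + 3·3 + (-4)·31 − 5| / √(36 + 9 + 16) = |-24| / √61 = 24/√61.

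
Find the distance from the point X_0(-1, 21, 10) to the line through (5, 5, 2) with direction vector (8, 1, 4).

2√89

Direction vector d = (8, 1, 4).
AP = (-6, 16, 8); AP·d = 0, |AP|² = 356, |d|² = 81.
distance² = |AP|² − (AP·d)²/|d|² = 356 − 0/81 = 356, so the distance is 2√89.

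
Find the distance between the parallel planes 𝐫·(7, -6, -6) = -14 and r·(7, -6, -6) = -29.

Both planes have normal n = (7, -6, -6), |n| = 11. Any point on the first plane is at distance |(-29) − (-14)|/|n| = 15/11 from the second.

15/11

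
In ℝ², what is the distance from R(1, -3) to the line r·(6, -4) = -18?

18/√13

d = |6·1 + (-4)·(-3) − (-18)| / √(36 + 16) = |36|/(2√13) = 18√13/13.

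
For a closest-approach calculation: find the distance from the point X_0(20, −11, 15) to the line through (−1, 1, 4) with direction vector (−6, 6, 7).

3√65

Direction vector d = (−6, 6, 7).
AP = (21, −12, 11); AP·d = -121, |AP|² = 706, |d|² = 121.
distance² = |AP|² − (AP·d)²/|d|² = 706 − 14641/121 = 585, so the distance is 3√65.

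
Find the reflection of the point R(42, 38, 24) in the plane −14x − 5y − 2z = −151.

n = (−14, −5, −2), |n|² = 225, n·R − (-151) = -675, so t = -675/225 = -3.
Foot F = R − (-3)·n = (0, 23, 18); the reflection is 2F − R = (−42, 8, 12).

(-42, 8, 12)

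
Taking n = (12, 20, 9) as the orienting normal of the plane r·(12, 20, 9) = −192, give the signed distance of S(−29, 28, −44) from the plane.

n·S − (-192) = 8.
|n| = 25, so the signed distance is 8/25.

8/25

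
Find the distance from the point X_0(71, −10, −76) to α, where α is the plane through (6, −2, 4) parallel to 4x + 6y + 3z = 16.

Parallel planes share the normal n = (4, 6, 3); since (6, −2, 4) lies on the plane, its equation is 4x + 6y + 3z = 24.
n = (4, 6, 3); n·P − 24 = -28; |n| = √61; distance = 28/√61 = 28√61/61.

28/√61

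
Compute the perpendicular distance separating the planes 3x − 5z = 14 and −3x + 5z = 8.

Divide the second equation by -1 to match normals: 3x − 5z = -8.
With common normal n = (3, 0, −5) (|n| = √34), the distance is |14 − (-8)|/|n| = 22/√34.

22/√34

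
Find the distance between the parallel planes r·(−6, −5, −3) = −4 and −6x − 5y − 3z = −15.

11/√70

With common normal n = (−6, −5, −3) (|n| = √70), the distance is |(-4) − (-15)|/|n| = 11/√70 = 11√70/70.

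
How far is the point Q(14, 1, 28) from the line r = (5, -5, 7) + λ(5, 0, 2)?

Direction vector d = (5, 0, 2).
AP = (9, 6, 21), and AP × d = (12, 87, -30).
|AP × d|² = 8613 and |d|² = 29, so the distance is √(8613/29) = √297 = 3√33.

3√33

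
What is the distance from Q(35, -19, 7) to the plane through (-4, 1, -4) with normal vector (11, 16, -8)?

The plane has equation n·(r − (-4, 1, -4)) = 0, i.e. n·r = 4.
Then n·(35, -19, 7) - 4 = 21.
|n| = √(121 + 256 + 64) = 21, so the distance is |21|/21 = 1.

1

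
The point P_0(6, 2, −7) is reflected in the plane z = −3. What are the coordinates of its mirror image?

(6, 2, 1)

With n = (0, 0, 1), the signed offset is (n·P_0 − (-3))/|n|² = -4/1 = -4.
P_0' = P_0 − 2t·n = (6, 2, −7) − (-8)·(0, 0, 1) = (6, 2, 1).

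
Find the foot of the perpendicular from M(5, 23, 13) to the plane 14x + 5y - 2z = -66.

(-9, 18, 15)

The perpendicular from M has direction n = (14, 5, -2): r = (5, 23, 13) + t(14, 5, -2).
Substitute into the plane: n·(M + tn) = -66 gives 159 + 225t = -66, so t = -1.
Foot = (5, 23, 13) + (-1)·(14, 5, -2) = (-9, 18, 15).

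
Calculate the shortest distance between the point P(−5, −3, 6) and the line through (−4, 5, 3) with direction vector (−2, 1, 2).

√74

Direction vector d = (−2, 1, 2).
AP = (−1, −8, 3), and AP × d = (−19, −4, −17).
|AP × d|² = 666 and |d|² = 9, so the distance is √(666/9) = √74.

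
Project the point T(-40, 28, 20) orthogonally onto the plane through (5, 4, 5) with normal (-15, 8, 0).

(5, 4, 20)

The perpendicular from T has direction n = (-15, 8, 0): r = (-40, 28, 20) + t(-15, 8, 0).
Substitute into the plane: n·(T + tn) = -43 gives 824 + 289t = -43, so t = -3.
Foot = (-40, 28, 20) + (-3)·(-15, 8, 0) = (5, 4, 20).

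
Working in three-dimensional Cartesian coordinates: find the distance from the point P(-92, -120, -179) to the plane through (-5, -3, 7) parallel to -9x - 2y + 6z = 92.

9

Parallel planes share the normal n = (-9, -2, 6); since (-5, -3, 7) lies on the plane, its equation is -9x - 2y + 6z = 93.
n = (-9, -2, 6); n·P − 93 = -99; |n| = 11; distance = 99/11 = 9.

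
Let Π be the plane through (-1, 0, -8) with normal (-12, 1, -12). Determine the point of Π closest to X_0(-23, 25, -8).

n = (-12, 1, -12), |n|² = 289, and n·X_0 − 108 = 289.
t = 289/289 = 1, so the foot is X_0 − t·n = (-23, 25, -8) − 1·(-12, 1, -12) = (-11, 24, 4).

(-11, 24, 4)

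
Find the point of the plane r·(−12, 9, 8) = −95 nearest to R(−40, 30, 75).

(20, -15, 35)

The perpendicular from R has direction n = (−12, 9, 8): r = (−40, 30, 75) + t(−12, 9, 8).
Substitute into the plane: n·(R + tn) = -95 gives 1350 + 289t = -95, so t = -5.
Foot = (−40, 30, 75) + (-5)·(−12, 9, 8) = (20, −15, 35).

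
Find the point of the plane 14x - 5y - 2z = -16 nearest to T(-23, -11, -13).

n = (14, -5, -2), |n|² = 225, and n·T − (-16) = -225.
t = -225/225 = -1, so the foot is T − t·n = (-23, -11, -13) − (-1)·(14, -5, -2) = (-9, -16, -15).

(-9, -16, -15)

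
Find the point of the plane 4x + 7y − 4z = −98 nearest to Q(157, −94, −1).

(1381/9, -902/9, 23/9)

n = (4, 7, −4), |n|² = 81, and n·Q − (-98) = 72.
t = 72/81 = 8/9, so the foot is Q − t·n = (157, −94, −1) − (8/9)·(4, 7, −4) = (1381/9, −902/9, 23/9).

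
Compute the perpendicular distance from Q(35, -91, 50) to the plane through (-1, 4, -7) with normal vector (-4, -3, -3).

The plane has equation n·(r − (-1, 4, -7)) = 0, i.e. n·r = 13.
d = |(-4)·35 + (-3)·(-91) + (-3)·50 − 13| / √(16 + 9 + 9) = |-30| / √34 = 15√34/17.

15√34/17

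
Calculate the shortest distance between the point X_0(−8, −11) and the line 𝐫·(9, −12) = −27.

29/5

d = |9·(-8) + (-12)·(-11) − (-27)| / √(81 + 144) = |87|/15 = 29/5.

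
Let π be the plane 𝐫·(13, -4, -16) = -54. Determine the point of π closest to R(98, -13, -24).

(46, 3, 40)

The perpendicular from R has direction n = (13, -4, -16): r = (98, -13, -24) + t(13, -4, -16).
Substitute into the plane: n·(R + tn) = -54 gives 1710 + 441t = -54, so t = -4.
Foot = (98, -13, -24) + (-4)·(13, -4, -16) = (46, 3, 40).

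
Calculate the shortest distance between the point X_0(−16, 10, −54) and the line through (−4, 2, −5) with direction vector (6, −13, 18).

√493

Direction vector d = (6, −13, 18).
AP = (−12, 8, −49), and AP × d = (−493, −78, 108).
|AP × d|² = 260797 and |d|² = 529, so the distance is √(260797/529) = √493.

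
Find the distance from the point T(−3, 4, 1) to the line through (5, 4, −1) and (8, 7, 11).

2√17

A direction vector is d = (3, 3, 12).
AP = (−8, 0, 2), and AP × d = (−6, 102, −24).
|AP × d|² = 11016 and |d|² = 162, so the distance is √(11016/162) = √68 = 2√17.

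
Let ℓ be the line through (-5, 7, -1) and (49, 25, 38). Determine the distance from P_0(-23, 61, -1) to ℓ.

A direction vector is d = (54, 18, 39).
AP = (-18, 54, 0); AP·d = 0, |AP|² = 3240, |d|² = 4761.
distance² = |AP|² − (AP·d)²/|d|² = 3240 − 0/4761 = 3240, so the distance is 18√10.

18√10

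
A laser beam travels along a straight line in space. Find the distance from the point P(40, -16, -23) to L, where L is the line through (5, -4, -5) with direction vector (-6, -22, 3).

√1693

Direction vector d = (-6, -22, 3).
AP = (35, -12, -18); AP·d = 0, |AP|² = 1693, |d|² = 529.
distance² = |AP|² − (AP·d)²/|d|² = 1693 − 0/529 = 1693, so the distance is √1693.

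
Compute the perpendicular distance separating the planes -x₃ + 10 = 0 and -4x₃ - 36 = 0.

19

Divide the second equation by 4 to match normals: -x₃ = 9.
With common normal n = (0, 0, -1) (|n| = 1), the distance is |(-10) − 9|/|n| = 19/1 = 19.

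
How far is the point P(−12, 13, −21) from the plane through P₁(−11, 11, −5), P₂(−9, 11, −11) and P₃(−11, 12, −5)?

P₁P₂ = (2, 0, −6) and P₁P₃ = (0, 1, 0), so a normal is n = P₁P₂ × P₁P₃ = (6, 0, 2).
Then n·(−12, 13, −21) − (−76) = −38.
|n| = √(36 + 0 + 4) = 2√10, so the distance is |-38|/(2√10) = 19/√10.

19/√10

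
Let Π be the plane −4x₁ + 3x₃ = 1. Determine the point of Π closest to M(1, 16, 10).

(5, 16, 7)

n = (−4, 0, 3), |n|² = 25, and n·M − 1 = 25.
t = 25/25 = 1, so the foot is M − t·n = (1, 16, 10) − 1·(−4, 0, 3) = (5, 16, 7).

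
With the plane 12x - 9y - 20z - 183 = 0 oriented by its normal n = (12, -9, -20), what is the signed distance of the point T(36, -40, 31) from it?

-11/25

n·T − 183 = -11.
|n| = 25, so the signed distance is -11/25.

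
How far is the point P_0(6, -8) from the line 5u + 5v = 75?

17/√2

d = |5·6 + 5·(-8) − 75| / √(25 + 25) = |-85|/(5√2) = 17√2/2.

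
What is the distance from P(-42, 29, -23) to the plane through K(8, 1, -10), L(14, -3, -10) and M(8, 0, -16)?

KL = (6, -4, 0) and KM = (0, -1, -6), so a normal is n = KL × KM = (24, 36, -6).
n = (24, 36, -6); n·P − 288 = -114; |n| = 6√53; distance = 114/(6√53) = 19√53/53.

19√53/53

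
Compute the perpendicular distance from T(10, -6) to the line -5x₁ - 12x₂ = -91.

113/13

d = |(-5)·10 + (-12)·(-6) − (-91)| / √(25 + 144) = |113|/13 = 113/13.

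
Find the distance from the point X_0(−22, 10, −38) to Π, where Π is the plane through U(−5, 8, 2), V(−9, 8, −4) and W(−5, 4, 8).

23/√22

UV = (−4, 0, −6) and UW = (0, −4, 6), so a normal is n = UV × UW = (−24, 24, 16).
d = |(-24)·(-22) + 24·10 + 16·(-38) − 344| / √(576 + 576 + 256) = |-184| / (8√22) = 23√22/22.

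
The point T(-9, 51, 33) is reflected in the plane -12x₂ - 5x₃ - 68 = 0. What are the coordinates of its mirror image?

(-9, -69, -17)

n = (0, -12, -5), |n|² = 169, n·T − 68 = -845, so t = -845/169 = -5.
Foot F = T − (-5)·n = (-9, -9, 8); the reflection is 2F − T = (-9, -69, -17).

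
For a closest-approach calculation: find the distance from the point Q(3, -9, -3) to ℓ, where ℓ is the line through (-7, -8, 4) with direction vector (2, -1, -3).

2√6

Direction vector d = (2, -1, -3).
AP = (10, -1, -7); AP·d = 42, |AP|² = 150, |d|² = 14.
distance² = |AP|² − (AP·d)²/|d|² = 150 − 1764/14 = 24, so the distance is 2√6.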